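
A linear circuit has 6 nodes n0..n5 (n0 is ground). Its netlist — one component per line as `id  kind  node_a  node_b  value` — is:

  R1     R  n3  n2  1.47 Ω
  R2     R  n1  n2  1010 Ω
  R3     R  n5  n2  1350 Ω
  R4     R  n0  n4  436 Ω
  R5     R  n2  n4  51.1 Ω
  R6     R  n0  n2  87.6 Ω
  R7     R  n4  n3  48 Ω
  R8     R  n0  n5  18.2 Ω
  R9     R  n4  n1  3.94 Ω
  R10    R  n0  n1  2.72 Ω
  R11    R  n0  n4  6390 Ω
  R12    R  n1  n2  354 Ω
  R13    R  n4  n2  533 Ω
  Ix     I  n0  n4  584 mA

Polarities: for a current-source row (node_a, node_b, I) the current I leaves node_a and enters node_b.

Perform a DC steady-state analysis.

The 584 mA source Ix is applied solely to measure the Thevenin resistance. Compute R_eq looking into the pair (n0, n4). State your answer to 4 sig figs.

Apply KCL at each of the 5 non-ground nodes and solve the resulting linear system.
Node n1: branches {R2, R9, R10, R12} → V_1 = 1.475
Node n2: branches {R1, R2, R3, R5, R6, R12, R13} → V_2 = 2.696
Node n3: branches {R1, R7} → V_3 = 2.723
Node n4: branches {R4, R5, R7, R9, R11, R13, Ix} → V_4 = 3.594
Node n5: branches {R3, R8} → V_5 = 0.03587

R_eq = 6.155 Ω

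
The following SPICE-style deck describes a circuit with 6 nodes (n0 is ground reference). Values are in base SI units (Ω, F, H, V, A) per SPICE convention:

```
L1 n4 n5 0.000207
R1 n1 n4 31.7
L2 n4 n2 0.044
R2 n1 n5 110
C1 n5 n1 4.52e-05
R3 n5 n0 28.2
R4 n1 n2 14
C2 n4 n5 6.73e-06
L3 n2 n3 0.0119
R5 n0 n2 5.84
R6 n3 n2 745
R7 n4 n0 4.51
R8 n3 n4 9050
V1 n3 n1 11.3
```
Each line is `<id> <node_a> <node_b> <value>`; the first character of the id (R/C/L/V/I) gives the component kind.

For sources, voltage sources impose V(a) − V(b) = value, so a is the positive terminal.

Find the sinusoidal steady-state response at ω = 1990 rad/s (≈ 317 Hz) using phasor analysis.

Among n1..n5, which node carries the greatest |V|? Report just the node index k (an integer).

3

MNA unknowns: 5 node voltages V₁..V_5 plus 1 source current (V1)
L1: Y=0.000-2.428j on G[4,5]
R1: Y=0.03155+0.000j on G[1,4]
L2: Y=0.000-0.01142j on G[4,2]
R2: Y=0.009091+0.000j on G[1,5]
C1: Y=0.000+0.08995j on G[5,1]
R3: Y=0.03546+0.000j on G[5,0]
R4: Y=0.07143+0.000j on G[1,2]
C2: Y=0.000+0.01339j on G[4,5]
L3: Y=0.000-0.04223j on G[2,3]
R5: Y=0.1712+0.000j on G[0,2]
R6: Y=0.001342+0.000j on G[3,2]
R7: Y=0.2217+0.000j on G[4,0]
R8: Y=0.0001105+0.000j on G[3,4]
V1: row V3−V1=11.3, i_V1 at 3,1
solve → V1=0.5138+2.712j, V2=0.9364-1.001j, V3=11.81+2.712j, V4=-0.6175+0.6753j, V5=-0.6602+0.6112j
aux → i_V1=-0.1728+0.4541j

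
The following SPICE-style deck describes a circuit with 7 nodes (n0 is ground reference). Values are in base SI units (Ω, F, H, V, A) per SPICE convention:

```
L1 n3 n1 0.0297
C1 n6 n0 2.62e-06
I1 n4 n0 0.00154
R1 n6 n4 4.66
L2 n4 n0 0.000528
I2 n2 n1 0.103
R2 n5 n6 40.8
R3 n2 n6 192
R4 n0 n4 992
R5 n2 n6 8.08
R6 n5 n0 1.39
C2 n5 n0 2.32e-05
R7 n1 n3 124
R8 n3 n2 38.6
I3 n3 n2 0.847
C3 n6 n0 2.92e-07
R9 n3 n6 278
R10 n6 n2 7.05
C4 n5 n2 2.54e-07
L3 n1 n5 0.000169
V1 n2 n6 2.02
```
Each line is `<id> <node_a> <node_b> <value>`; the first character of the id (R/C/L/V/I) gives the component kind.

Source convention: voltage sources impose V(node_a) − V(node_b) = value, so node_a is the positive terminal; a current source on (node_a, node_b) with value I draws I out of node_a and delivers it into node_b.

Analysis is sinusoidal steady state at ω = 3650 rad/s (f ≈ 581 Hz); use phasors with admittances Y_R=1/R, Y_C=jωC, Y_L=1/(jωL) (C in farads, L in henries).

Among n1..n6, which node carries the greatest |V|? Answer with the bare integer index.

3

Element admittances at ω=3650 rad/s:
  Y(L1) = 0.000-0.009225j S between n3,n1
  Y(C1) = 0.000+0.009563j S between n6,n0
  I1: injects 0.00154 A into n0 (from n4)
  Y(R1) = 0.2146+0.000j S between n6,n4
  Y(L2) = 0.000-0.5189j S between n4,n0
  I2: injects 0.103 A into n1 (from n2)
  Y(R2) = 0.02451+0.000j S between n5,n6
  Y(R3) = 0.005208+0.000j S between n2,n6
  Y(R4) = 0.001008+0.000j S between n0,n4
  Y(R5) = 0.1238+0.000j S between n2,n6
  Y(R6) = 0.7194+0.000j S between n5,n0
  Y(C2) = 0.000+0.08468j S between n5,n0
  Y(R7) = 0.008065+0.000j S between n1,n3
  Y(R8) = 0.02591+0.000j S between n3,n2
  I3: injects 0.847 A into n2 (from n3)
  Y(C3) = 0.000+0.001066j S between n6,n0
  Y(R9) = 0.003597+0.000j S between n3,n6
  Y(R10) = 0.1418+0.000j S between n6,n2
  Y(C4) = 0.000+0.0009271j S between n5,n2
  Y(L3) = 0.000-1.621j S between n1,n5
  V1: constraint V(n2)−V(n6) = 2.02
Assemble and solve the 7×7 MNA system:
  V(n1)=-0.1769+0.1198j  V(n2)=2.630-0.4565j  V(n3)=-19.44-5.062j  V(n4)=0.2494+0.1458j  V(n5)=-0.09304+0.1816j  V(n6)=0.6104-0.4565j
  i(V1)=-0.3754-0.1218j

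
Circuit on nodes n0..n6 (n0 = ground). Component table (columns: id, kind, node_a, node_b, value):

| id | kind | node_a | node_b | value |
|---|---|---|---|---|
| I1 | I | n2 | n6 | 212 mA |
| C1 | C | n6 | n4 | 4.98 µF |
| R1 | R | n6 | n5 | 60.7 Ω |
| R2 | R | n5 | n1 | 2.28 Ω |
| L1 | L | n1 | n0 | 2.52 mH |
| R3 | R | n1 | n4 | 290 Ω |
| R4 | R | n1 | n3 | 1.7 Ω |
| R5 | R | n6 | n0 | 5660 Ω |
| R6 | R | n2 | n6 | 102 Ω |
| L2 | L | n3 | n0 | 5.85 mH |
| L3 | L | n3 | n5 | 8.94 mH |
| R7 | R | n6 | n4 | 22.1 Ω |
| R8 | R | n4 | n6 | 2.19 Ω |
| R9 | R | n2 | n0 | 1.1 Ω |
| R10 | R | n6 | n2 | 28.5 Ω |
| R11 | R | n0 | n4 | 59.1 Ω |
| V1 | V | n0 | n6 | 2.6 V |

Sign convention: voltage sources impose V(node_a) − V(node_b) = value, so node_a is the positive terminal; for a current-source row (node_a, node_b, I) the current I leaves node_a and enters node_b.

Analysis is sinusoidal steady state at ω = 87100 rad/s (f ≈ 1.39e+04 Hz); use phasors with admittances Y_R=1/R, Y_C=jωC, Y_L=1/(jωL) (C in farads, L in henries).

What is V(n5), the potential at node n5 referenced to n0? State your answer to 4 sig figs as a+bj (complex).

Element admittances at ω=87100 rad/s:
  I1: injects 0.212 A into n6 (from n2)
  Y(C1) = 0.000+0.4338j S between n6,n4
  Y(R1) = 0.01647+0.000j S between n6,n5
  Y(R2) = 0.4386+0.000j S between n5,n1
  Y(L1) = 0.000-0.004556j S between n1,n0
  Y(R3) = 0.003448+0.000j S between n1,n4
  Y(R4) = 0.5882+0.000j S between n1,n3
  Y(R5) = 0.0001767+0.000j S between n6,n0
  Y(R6) = 0.009804+0.000j S between n2,n6
  Y(L2) = 0.000-0.001963j S between n3,n0
  Y(L3) = 0.000-0.001284j S between n3,n5
  Y(R7) = 0.04525+0.000j S between n6,n4
  Y(R8) = 0.4566+0.000j S between n4,n6
  Y(R9) = 0.9091+0.000j S between n2,n0
  Y(R10) = 0.03509+0.000j S between n6,n2
  Y(R11) = 0.01692+0.000j S between n0,n4
  V1: constraint V(n0)−V(n6) = 2.6
Assemble and solve the 7×7 MNA system:
  V(n1)=-2.324-0.7915j  V(n2)=-0.3446+0.000j  V(n3)=-2.321-0.7992j  V(n4)=-2.552-0.04539j  V(n5)=-2.334-0.7629j  V(n6)=-2.600+0.000j
  i(V1)=-0.3621+0.01437j

-2.334-0.7629j V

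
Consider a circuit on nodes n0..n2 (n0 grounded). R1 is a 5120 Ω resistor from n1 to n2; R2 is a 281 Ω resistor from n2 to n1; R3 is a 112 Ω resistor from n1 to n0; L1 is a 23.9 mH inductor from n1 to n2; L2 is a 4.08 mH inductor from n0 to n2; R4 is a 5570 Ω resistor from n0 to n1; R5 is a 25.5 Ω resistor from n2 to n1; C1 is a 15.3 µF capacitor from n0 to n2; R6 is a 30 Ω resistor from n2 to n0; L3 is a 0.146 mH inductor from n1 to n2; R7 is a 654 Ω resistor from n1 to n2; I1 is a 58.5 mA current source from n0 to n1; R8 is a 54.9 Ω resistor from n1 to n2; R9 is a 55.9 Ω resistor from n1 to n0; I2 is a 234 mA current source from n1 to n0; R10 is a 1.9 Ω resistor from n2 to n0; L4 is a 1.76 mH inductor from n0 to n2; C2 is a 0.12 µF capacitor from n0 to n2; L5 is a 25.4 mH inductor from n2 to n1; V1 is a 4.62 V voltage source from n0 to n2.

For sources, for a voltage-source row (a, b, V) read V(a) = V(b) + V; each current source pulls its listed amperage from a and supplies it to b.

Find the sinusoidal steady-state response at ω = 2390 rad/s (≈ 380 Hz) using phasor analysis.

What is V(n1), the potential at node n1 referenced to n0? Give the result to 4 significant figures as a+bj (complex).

MNA unknowns: 2 node voltages V₁..V_2 plus 1 source current (V1)
R1: Y=0.0001953+0.000j on G[1,2]
R2: Y=0.003559+0.000j on G[2,1]
R3: Y=0.008929+0.000j on G[1,0]
L1: Y=0.000-0.01751j on G[1,2]
L2: Y=0.000-0.1026j on G[0,2]
R4: Y=0.0001795+0.000j on G[0,1]
R5: Y=0.03922+0.000j on G[2,1]
C1: Y=0.000+0.03657j on G[0,2]
R6: Y=0.03333+0.000j on G[2,0]
L3: Y=0.000-2.866j on G[1,2]
R7: Y=0.001529+0.000j on G[1,2]
I1: z[0]−=0.0585, z[1]+=0.0585
R8: Y=0.01821+0.000j on G[1,2]
R9: Y=0.01789+0.000j on G[1,0]
I2: z[1]−=0.234, z[0]+=0.234
R10: Y=0.5263+0.000j on G[2,0]
L4: Y=0.000-0.2377j on G[0,2]
C2: Y=0.000+0.0002868j on G[0,2]
L5: Y=0.000-0.01647j on G[2,1]
V1: row V0−V2=4.62, i_V1 at 0,2
solve → V1=-4.621-0.01749j, V2=-4.620+0.000j
aux → i_V1=-2.535+1.401j

-4.621-0.01749j V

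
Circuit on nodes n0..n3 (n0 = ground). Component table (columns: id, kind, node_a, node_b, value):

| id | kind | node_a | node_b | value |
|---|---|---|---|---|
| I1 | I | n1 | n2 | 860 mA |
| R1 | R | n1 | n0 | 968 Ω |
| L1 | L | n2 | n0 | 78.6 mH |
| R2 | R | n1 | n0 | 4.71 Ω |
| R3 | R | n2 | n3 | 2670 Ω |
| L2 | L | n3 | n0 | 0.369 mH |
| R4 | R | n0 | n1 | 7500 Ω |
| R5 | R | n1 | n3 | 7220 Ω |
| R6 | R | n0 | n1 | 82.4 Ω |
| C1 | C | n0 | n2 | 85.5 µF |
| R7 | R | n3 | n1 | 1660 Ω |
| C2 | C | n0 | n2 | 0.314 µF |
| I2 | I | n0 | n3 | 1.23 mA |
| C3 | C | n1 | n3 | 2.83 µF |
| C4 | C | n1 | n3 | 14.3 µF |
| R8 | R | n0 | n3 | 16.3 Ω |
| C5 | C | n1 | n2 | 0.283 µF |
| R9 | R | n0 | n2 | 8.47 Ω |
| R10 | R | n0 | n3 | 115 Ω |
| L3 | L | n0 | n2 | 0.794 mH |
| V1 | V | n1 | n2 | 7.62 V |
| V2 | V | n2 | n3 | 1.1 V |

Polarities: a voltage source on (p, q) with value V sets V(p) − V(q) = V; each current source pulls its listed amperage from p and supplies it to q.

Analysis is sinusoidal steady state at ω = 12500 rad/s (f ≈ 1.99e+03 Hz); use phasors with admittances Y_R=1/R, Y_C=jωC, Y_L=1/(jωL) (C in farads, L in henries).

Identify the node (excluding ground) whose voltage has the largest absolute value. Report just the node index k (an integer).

MNA unknowns: 3 node voltages V₁..V_3 plus 2 source currents (V1, V2)
I1: z[1]−=0.86, z[2]+=0.86
R1: Y=0.001033+0.000j on G[1,0]
L1: Y=0.000-0.001018j on G[2,0]
R2: Y=0.2123+0.000j on G[1,0]
R3: Y=0.0003745+0.000j on G[2,3]
L2: Y=0.000-0.2168j on G[3,0]
R4: Y=0.0001333+0.000j on G[0,1]
R5: Y=0.0001385+0.000j on G[1,3]
R6: Y=0.01214+0.000j on G[0,1]
C1: Y=0.000+1.069j on G[0,2]
R7: Y=0.0006024+0.000j on G[3,1]
C2: Y=0.000+0.003925j on G[0,2]
I2: z[0]−=0.00123, z[3]+=0.00123
C3: Y=0.000+0.03537j on G[1,3]
C4: Y=0.000+0.1787j on G[1,3]
R8: Y=0.06135+0.000j on G[0,3]
C5: Y=0.000+0.003537j on G[1,2]
R9: Y=0.1181+0.000j on G[0,2]
R10: Y=0.008696+0.000j on G[0,3]
L3: Y=0.000-0.1008j on G[0,2]
V1: row V1−V2=7.62, i_V1 at 1,2
V2: row V2−V3=1.1, i_V2 at 2,3
solve → V1=6.459+1.539j, V2=-1.161+1.539j, V3=-2.261+1.539j
aux → i_V1=-2.324-2.241j, i_V2=0.1672-1.269j

1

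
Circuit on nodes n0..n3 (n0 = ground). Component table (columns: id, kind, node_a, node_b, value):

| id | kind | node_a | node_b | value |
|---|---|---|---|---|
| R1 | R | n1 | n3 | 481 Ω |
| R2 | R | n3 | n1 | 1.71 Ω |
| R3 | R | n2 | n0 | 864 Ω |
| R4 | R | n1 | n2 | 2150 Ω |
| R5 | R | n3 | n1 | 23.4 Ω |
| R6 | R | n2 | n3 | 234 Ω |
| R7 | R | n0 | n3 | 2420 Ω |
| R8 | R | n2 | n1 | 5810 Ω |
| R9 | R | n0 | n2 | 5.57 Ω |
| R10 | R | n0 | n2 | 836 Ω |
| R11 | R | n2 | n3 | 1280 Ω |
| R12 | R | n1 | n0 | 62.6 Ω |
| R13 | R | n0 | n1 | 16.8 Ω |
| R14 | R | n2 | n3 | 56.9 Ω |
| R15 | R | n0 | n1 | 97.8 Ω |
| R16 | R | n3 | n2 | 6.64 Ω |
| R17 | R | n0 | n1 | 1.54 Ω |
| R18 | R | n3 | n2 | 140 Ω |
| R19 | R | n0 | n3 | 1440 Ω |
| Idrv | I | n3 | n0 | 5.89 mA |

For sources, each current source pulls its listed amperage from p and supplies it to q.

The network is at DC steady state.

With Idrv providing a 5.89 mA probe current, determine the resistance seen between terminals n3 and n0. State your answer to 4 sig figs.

Element admittances at DC:
  Y(R1) = 0.002079 S between n1,n3
  Y(R2) = 0.5848 S between n3,n1
  Y(R3) = 0.001157 S between n2,n0
  Y(R4) = 0.0004651 S between n1,n2
  Y(R5) = 0.04274 S between n3,n1
  Y(R6) = 0.004274 S between n2,n3
  Y(R7) = 0.0004132 S between n0,n3
  Y(R8) = 0.0001721 S between n2,n1
  Y(R9) = 0.1795 S between n0,n2
  Y(R10) = 0.001196 S between n0,n2
  Y(R11) = 0.0007813 S between n2,n3
  Y(R12) = 0.01597 S between n1,n0
  Y(R13) = 0.05952 S between n0,n1
  Y(R14) = 0.01757 S between n2,n3
  Y(R15) = 0.01022 S between n0,n1
  Y(R16) = 0.1506 S between n3,n2
  Y(R17) = 0.6494 S between n0,n1
  Y(R18) = 0.007143 S between n3,n2
  Y(R19) = 0.0006944 S between n0,n3
  Idrv: injects 0.00589 A into n0 (from n3)
Assemble and solve the 3×3 MNA system:
  V(n1)=-0.006308  V(n2)=-0.006807  V(n3)=-0.01367

R_eq = 2.321 Ω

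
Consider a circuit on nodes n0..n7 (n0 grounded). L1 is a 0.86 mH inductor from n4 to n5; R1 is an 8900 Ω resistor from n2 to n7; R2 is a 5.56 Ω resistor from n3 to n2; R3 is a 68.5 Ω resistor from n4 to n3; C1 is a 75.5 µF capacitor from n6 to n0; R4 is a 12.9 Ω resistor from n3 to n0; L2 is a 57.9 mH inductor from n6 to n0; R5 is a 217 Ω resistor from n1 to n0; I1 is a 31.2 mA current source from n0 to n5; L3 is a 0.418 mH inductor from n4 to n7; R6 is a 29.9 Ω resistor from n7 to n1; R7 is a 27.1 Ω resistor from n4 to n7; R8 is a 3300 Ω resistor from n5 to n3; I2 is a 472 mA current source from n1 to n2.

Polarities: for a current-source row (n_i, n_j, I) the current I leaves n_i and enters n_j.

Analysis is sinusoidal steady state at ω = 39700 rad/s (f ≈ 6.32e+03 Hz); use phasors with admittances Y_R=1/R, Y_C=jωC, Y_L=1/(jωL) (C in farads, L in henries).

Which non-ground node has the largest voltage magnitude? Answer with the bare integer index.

MNA unknowns: 7 node voltages V₁..V_7
L1: Y=0.000-0.02929j on G[4,5]
R1: Y=0.0001124+0.000j on G[2,7]
R2: Y=0.1799+0.000j on G[3,2]
R3: Y=0.01460+0.000j on G[4,3]
C1: Y=0.000+2.997j on G[6,0]
R4: Y=0.07752+0.000j on G[3,0]
L2: Y=0.000-0.0004350j on G[6,0]
R5: Y=0.004608+0.000j on G[1,0]
I1: z[0]−=0.0312, z[5]+=0.0312
L3: Y=0.000-0.06026j on G[4,7]
R6: Y=0.03344+0.000j on G[7,1]
R7: Y=0.03690+0.000j on G[4,7]
R8: Y=0.0003030+0.000j on G[5,3]
I2: z[1]−=0.472, z[2]+=0.472
solve → V1=-30.32-2.581j, V2=4.814+0.1515j, V3=2.205+0.1534j, V4=-17.81+0.9489j, V5=-17.79+2.221j, V6=0.000+0.000j, V7=-20.39-2.936j

1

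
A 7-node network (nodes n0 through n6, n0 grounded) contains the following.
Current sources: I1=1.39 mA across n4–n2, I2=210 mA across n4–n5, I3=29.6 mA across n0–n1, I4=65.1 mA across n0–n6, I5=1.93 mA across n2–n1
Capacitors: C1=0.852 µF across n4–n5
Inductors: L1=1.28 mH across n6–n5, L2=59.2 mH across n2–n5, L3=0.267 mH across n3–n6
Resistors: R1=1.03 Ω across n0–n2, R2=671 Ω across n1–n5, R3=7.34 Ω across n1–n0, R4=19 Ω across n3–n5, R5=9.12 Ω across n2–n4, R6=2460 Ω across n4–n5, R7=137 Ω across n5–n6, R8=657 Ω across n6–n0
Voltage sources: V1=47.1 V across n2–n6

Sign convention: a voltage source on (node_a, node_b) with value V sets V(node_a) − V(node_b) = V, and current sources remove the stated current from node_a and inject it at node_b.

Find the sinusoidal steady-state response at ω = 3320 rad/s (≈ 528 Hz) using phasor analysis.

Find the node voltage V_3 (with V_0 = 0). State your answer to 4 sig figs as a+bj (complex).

Element admittances at ω=3320 rad/s:
  I1: injects 0.00139 A into n2 (from n4)
  Y(C1) = 0.000+0.002829j S between n4,n5
  Y(L1) = 0.000-0.2353j S between n6,n5
  Y(R1) = 0.9709+0.000j S between n0,n2
  Y(R2) = 0.001490+0.000j S between n1,n5
  Y(R3) = 0.1362+0.000j S between n1,n0
  Y(L2) = 0.000-0.005088j S between n2,n5
  Y(R4) = 0.05263+0.000j S between n3,n5
  Y(L3) = 0.000-1.128j S between n3,n6
  I2: injects 0.21 A into n5 (from n4)
  Y(R5) = 0.1096+0.000j S between n2,n4
  Y(R6) = 0.0004065+0.000j S between n4,n5
  Y(R7) = 0.007299+0.000j S between n5,n6
  Y(R8) = 0.001522+0.000j S between n6,n0
  I3: injects 0.0296 A into n1 (from n0)
  I4: injects 0.0651 A into n6 (from n0)
  I5: injects 0.00193 A into n1 (from n2)
  V1: constraint V(n2)−V(n6) = 47.1
Assemble and solve the 7×7 MNA system:
  V(n1)=-0.2704+0.01148j  V(n2)=0.2090-0.001609j  V(n3)=-46.94+0.03532j  V(n4)=-1.939-1.134j  V(n5)=-46.15+1.061j  V(n6)=-46.89-0.001609j
  i(V1)=-0.4336+0.1133j

-46.94+0.03532j V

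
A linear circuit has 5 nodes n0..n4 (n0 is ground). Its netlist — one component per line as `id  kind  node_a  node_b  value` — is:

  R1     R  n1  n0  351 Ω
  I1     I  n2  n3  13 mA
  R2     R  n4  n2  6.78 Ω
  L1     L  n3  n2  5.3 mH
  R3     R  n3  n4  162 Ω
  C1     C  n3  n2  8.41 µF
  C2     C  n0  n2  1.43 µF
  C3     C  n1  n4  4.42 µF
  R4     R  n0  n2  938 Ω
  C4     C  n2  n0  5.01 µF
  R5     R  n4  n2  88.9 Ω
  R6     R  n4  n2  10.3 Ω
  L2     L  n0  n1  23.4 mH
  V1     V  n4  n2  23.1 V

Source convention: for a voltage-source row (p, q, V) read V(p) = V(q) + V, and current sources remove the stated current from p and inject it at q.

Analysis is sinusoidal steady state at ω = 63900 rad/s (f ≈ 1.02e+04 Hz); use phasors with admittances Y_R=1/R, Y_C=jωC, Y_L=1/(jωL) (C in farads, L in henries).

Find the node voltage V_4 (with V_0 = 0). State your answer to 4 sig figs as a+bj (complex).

23.13+0.1613j V

Apply KCL at each of the 4 non-ground nodes and solve the resulting linear system.
Node n1: branches {R1, C3, L2} → V_1 = 23.19+0.3961j
Node n2: branches {I1, R2, L1, C1, C2, R4, C4, R5, R6, V1} → V_2 = 0.03452+0.1613j
Node n3: branches {I1, L1, R3, C1} → V_3 = 0.03788-0.1298j
Node n4: branches {R2, R3, C3, R5, R6, V1} → V_4 = 23.13+0.1613j
Source currents: i(V1)=-6.119+0.01258j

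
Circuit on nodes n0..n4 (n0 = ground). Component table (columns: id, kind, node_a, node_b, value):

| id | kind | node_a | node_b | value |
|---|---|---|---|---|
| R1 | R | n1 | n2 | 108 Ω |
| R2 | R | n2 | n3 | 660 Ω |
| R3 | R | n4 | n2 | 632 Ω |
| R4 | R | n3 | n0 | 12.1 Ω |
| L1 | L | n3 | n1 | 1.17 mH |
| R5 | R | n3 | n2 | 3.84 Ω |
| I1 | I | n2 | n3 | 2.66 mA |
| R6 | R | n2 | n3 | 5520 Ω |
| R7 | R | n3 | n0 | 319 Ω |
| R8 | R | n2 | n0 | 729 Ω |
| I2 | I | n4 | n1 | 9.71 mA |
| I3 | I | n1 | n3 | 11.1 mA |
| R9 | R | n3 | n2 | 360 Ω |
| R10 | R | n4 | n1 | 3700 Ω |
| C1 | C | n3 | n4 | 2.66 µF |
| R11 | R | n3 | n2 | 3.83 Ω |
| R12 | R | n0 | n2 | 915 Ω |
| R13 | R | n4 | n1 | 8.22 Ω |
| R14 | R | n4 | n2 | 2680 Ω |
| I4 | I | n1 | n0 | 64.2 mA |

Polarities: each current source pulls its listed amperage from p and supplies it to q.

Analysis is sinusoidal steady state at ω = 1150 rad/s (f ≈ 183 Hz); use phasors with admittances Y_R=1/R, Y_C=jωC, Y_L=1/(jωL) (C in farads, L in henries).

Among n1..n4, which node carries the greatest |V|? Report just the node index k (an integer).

MNA unknowns: 4 node voltages V₁..V_4
R1: Y=0.009259+0.000j on G[1,2]
R2: Y=0.001515+0.000j on G[2,3]
R3: Y=0.001582+0.000j on G[4,2]
R4: Y=0.08264+0.000j on G[3,0]
L1: Y=0.000-0.7432j on G[3,1]
R5: Y=0.2604+0.000j on G[3,2]
I1: z[2]−=0.00266, z[3]+=0.00266
R6: Y=0.0001812+0.000j on G[2,3]
R7: Y=0.003135+0.000j on G[3,0]
R8: Y=0.001372+0.000j on G[2,0]
I2: z[4]−=0.00971, z[1]+=0.00971
I3: z[1]−=0.0111, z[3]+=0.0111
R9: Y=0.002778+0.000j on G[3,2]
R10: Y=0.0002703+0.000j on G[4,1]
C1: Y=0.000+0.003059j on G[3,4]
R11: Y=0.2611+0.000j on G[3,2]
R12: Y=0.001093+0.000j on G[0,2]
R13: Y=0.1217+0.000j on G[4,1]
R14: Y=0.0003731+0.000j on G[4,2]
I4: z[1]−=0.0642, z[0]+=0.0642
solve → V1=-0.7293-0.1014j, V2=-0.7294-0.002038j, V3=-0.7275+5.856e-05j, V4=-0.8101-0.09784j

4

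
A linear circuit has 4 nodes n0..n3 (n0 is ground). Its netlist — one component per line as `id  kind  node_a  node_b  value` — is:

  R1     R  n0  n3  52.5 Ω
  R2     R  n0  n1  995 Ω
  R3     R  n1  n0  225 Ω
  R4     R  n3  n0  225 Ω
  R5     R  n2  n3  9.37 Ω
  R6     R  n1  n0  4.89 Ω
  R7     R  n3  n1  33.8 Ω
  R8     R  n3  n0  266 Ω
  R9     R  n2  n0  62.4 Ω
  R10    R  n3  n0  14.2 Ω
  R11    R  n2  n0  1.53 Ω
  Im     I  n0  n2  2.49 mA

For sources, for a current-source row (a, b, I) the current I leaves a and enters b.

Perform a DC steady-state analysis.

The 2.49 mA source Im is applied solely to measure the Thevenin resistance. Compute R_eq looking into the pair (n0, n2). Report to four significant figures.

R_eq = 1.376 Ω

Apply KCL at each of the 3 non-ground nodes and solve the resulting linear system.
Node n1: branches {R2, R3, R6, R7} → V_1 = 0.0001960
Node n2: branches {R5, R9, R11, Im} → V_2 = 0.003426
Node n3: branches {R1, R4, R5, R7, R8, R10} → V_3 = 0.001587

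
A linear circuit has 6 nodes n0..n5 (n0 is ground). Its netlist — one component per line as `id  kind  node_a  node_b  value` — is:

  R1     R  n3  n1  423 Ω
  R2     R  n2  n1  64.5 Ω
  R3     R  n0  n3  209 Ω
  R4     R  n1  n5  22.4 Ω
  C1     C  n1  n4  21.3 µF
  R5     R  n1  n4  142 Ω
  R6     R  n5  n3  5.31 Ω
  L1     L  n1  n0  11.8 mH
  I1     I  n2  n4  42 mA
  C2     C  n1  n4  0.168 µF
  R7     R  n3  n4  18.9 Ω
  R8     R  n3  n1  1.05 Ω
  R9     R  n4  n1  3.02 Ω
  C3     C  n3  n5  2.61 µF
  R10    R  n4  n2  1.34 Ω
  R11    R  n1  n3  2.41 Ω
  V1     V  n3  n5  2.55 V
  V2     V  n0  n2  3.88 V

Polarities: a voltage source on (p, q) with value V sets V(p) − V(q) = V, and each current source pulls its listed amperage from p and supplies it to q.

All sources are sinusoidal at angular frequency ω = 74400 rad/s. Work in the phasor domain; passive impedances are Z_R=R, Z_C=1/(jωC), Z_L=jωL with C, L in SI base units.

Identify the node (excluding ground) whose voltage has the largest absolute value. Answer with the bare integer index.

5

MNA unknowns: 5 node voltages V₁..V_5 plus 2 source currents (V1, V2)
R1: Y=0.002364+0.000j on G[3,1]
R2: Y=0.01550+0.000j on G[2,1]
R3: Y=0.004785+0.000j on G[0,3]
R4: Y=0.04464+0.000j on G[1,5]
C1: Y=0.000+1.585j on G[1,4]
R5: Y=0.007042+0.000j on G[1,4]
R6: Y=0.1883+0.000j on G[5,3]
L1: Y=0.000-0.001139j on G[1,0]
I1: z[2]−=0.042, z[4]+=0.042
C2: Y=0.000+0.01250j on G[1,4]
R7: Y=0.05291+0.000j on G[3,4]
R8: Y=0.9524+0.000j on G[3,1]
R9: Y=0.3311+0.000j on G[4,1]
C3: Y=0.000+0.1942j on G[3,5]
R10: Y=0.7463+0.000j on G[4,2]
R11: Y=0.4149+0.000j on G[1,3]
V1: row V3−V5=2.55, i_V1 at 3,5
V2: row V0−V2=3.88, i_V2 at 0,2
solve → V1=-3.802-0.01303j, V2=-3.880+0.000j, V3=-3.712-0.01271j, V4=-3.802-0.005451j, V5=-6.262-0.01271j
aux → i_V1=-0.5901-0.4952j, i_V2=-0.01778+0.004270j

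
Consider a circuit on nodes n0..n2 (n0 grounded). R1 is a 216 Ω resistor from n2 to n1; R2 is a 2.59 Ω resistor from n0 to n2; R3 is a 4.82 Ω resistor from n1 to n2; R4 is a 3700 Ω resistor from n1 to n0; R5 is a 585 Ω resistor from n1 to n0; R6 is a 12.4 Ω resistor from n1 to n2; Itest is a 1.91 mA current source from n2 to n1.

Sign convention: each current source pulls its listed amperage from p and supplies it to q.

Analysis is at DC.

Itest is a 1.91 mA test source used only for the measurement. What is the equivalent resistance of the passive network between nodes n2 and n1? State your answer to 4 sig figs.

R_eq = 3.393 Ω

Element admittances at DC:
  Y(R1) = 0.004630 S between n2,n1
  Y(R2) = 0.3861 S between n0,n2
  Y(R3) = 0.2075 S between n1,n2
  Y(R4) = 0.0002703 S between n1,n0
  Y(R5) = 0.001709 S between n1,n0
  Y(R6) = 0.08065 S between n1,n2
  Itest: injects 0.00191 A into n1 (from n2)
Assemble and solve the 2×2 MNA system:
  V(n1)=0.006448  V(n2)=-3.306e-05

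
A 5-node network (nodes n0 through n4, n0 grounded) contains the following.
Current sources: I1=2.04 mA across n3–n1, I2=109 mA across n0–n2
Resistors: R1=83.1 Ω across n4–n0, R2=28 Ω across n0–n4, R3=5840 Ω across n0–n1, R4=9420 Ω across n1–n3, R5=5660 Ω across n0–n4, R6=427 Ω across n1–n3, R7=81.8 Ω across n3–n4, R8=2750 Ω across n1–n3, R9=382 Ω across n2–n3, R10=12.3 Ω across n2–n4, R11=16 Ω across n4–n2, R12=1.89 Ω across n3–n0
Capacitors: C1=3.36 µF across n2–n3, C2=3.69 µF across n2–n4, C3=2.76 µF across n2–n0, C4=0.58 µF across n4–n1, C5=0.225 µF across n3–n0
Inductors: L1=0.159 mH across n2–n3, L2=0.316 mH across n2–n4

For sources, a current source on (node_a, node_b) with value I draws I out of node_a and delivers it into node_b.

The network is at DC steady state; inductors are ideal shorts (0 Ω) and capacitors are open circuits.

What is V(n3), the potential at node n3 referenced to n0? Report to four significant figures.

Element admittances at DC:
  I1: injects 0.00204 A into n1 (from n3)
  Y(R1) = 0.01203 S between n4,n0
  Y(C1) = 0.000 S between n2,n3
  Y(R2) = 0.03571 S between n0,n4
  Y(R3) = 0.0001712 S between n0,n1
  Y(R4) = 0.0001062 S between n1,n3
  Y(R5) = 0.0001767 S between n0,n4
  Y(C2) = 0.000 S between n2,n4
  Y(C3) = 0.000 S between n2,n0
  L1: short n2↔n3 (DC inductor)
  Y(R6) = 0.002342 S between n1,n3
  L2: short n2↔n4 (DC inductor)
  Y(R7) = 0.01222 S between n3,n4
  Y(R8) = 0.0003636 S between n1,n3
  Y(R9) = 0.002618 S between n2,n3
  Y(R10) = 0.08130 S between n2,n4
  Y(C4) = 0.000 S between n4,n1
  Y(C5) = 0.000 S between n3,n0
  Y(R11) = 0.06250 S between n4,n2
  Y(R12) = 0.5291 S between n3,n0
  I2: injects 0.109 A into n2 (from n0)
Assemble and solve the 6×6 MNA system:
  V(n1)=0.8617  V(n2)=0.1886  V(n3)=0.1886  V(n4)=0.1886
  i(L1)=0.09996  i(L2)=0.009041

0.1886 V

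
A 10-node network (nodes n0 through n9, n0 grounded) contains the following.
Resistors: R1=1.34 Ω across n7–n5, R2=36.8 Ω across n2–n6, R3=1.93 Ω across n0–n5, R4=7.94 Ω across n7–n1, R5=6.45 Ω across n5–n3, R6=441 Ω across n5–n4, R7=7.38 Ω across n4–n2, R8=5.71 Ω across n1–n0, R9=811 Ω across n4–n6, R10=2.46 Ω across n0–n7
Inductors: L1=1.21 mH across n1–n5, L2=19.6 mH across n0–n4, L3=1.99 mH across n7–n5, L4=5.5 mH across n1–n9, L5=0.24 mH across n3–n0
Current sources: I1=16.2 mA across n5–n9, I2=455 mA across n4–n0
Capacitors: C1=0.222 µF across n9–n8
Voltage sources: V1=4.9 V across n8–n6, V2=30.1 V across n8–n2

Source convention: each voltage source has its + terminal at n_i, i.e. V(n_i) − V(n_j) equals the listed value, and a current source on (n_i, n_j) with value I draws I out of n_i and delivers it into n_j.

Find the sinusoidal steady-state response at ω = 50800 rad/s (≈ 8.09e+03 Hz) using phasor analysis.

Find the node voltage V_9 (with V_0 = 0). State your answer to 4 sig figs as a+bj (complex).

MNA unknowns: 9 node voltages V₁..V_9 plus 2 source currents (V1, V2)
R1: Y=0.7463+0.000j on G[7,5]
L1: Y=0.000-0.01627j on G[1,5]
I1: z[5]−=0.0162, z[9]+=0.0162
R2: Y=0.02717+0.000j on G[2,6]
L2: Y=0.000-0.001004j on G[0,4]
L3: Y=0.000-0.009892j on G[7,5]
R3: Y=0.5181+0.000j on G[0,5]
R4: Y=0.1259+0.000j on G[7,1]
L4: Y=0.000-0.003579j on G[1,9]
R5: Y=0.1550+0.000j on G[5,3]
C1: Y=0.000+0.01128j on G[9,8]
R6: Y=0.002268+0.000j on G[5,4]
R7: Y=0.1355+0.000j on G[4,2]
R8: Y=0.1751+0.000j on G[1,0]
I2: z[4]−=0.455, z[0]+=0.455
L5: Y=0.000-0.08202j on G[3,0]
R9: Y=0.001233+0.000j on G[4,6]
R10: Y=0.4065+0.000j on G[0,7]
V1: row V8−V6=4.9, i_V1 at 8,6
V2: row V8−V2=30.1, i_V2 at 8,2
solve → V1=-1.048+0.1652j, V2=-44.54-52.18j, V3=-0.1177-0.1838j, V4=-46.49-51.67j, V5=-0.2149-0.1216j, V6=-19.34-52.18j, V7=-0.2292-0.05480j, V8=-14.44-52.18j, V9=-20.66-78.62j
aux → i_V1=0.7183-0.0006330j, i_V2=-0.4201-0.06956j

-20.66-78.62j V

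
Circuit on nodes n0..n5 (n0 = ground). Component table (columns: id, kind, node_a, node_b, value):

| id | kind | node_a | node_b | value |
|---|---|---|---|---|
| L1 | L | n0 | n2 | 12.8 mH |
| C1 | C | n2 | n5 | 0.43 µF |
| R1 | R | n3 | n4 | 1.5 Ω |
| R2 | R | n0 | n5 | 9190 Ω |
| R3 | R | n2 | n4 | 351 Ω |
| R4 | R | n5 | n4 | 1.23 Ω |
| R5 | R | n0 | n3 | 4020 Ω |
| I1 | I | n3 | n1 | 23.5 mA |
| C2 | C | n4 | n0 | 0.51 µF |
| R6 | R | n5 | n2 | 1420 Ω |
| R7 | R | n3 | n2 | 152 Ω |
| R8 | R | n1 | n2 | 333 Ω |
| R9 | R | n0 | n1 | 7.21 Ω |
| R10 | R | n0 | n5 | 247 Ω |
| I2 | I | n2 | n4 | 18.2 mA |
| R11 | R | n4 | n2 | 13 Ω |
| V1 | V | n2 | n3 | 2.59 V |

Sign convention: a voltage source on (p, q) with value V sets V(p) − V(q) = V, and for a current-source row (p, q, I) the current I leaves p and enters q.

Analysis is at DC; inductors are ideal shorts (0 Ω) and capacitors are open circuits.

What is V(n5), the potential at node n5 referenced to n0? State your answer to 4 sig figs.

Apply KCL at each of the 5 non-ground nodes and solve the resulting linear system.
Node n1: branches {I1, R8, R9} → V_1 = 0.1658
Node n2: branches {L1, C1, R3, R6, R7, R8, I2, R11, V1} → V_2 = 0.000
Node n3: branches {R1, R5, I1, R7, V1} → V_3 = -2.590
Node n4: branches {R1, R3, R4, C2, I2, R11} → V_4 = -2.274
Node n5: branches {C1, R2, R4, R6, R10} → V_5 = -2.261
Source currents: i(L1)=0.01296, i(V1)=-0.2048

-2.261 V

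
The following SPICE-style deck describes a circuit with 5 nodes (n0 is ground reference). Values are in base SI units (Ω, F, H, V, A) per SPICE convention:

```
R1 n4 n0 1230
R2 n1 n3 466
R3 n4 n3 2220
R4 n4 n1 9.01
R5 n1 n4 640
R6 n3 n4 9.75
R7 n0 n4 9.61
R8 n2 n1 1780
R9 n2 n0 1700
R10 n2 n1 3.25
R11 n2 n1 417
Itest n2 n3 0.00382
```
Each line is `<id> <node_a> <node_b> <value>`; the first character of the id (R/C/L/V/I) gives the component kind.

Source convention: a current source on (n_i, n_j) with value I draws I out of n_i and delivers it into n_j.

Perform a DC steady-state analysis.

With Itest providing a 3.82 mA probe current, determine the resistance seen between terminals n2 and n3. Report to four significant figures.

Apply KCL at each of the 4 non-ground nodes and solve the resulting linear system.
Node n1: branches {R2, R4, R5, R8, R10, R11} → V_1 = -0.03216
Node n2: branches {R8, R9, R10, R11, Itest} → V_2 = -0.04437
Node n3: branches {R2, R3, R6, Itest} → V_3 = 0.03591
Node n4: branches {R1, R3, R4, R5, R6, R7} → V_4 = 0.0002489

R_eq = 21.02 Ω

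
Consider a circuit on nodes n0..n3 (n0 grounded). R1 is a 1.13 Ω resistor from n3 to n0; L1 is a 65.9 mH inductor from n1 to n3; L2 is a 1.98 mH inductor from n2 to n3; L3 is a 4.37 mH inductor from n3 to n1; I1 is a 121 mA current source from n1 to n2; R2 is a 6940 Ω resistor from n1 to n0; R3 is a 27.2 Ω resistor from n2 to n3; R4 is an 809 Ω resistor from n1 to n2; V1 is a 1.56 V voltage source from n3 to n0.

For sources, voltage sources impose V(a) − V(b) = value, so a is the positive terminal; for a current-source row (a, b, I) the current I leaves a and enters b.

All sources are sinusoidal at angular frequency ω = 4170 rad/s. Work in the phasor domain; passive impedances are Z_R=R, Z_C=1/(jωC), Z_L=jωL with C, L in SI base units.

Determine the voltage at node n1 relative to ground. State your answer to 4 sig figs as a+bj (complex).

1.492-2.064j V

Element admittances at ω=4170 rad/s:
  Y(R1) = 0.8850+0.000j S between n3,n0
  Y(L1) = 0.000-0.003639j S between n1,n3
  Y(L2) = 0.000-0.1211j S between n2,n3
  Y(L3) = 0.000-0.05488j S between n3,n1
  I1: injects 0.121 A into n2 (from n1)
  Y(R2) = 0.0001441+0.000j S between n1,n0
  Y(R3) = 0.03676+0.000j S between n2,n3
  Y(R4) = 0.001236+0.000j S between n1,n2
  V1: constraint V(n3)−V(n0) = 1.56
Assemble and solve the 4×4 MNA system:
  V(n1)=1.492-2.064j  V(n2)=1.864+0.9029j  V(n3)=1.560+0.000j
  i(V1)=-1.381+0.0002974j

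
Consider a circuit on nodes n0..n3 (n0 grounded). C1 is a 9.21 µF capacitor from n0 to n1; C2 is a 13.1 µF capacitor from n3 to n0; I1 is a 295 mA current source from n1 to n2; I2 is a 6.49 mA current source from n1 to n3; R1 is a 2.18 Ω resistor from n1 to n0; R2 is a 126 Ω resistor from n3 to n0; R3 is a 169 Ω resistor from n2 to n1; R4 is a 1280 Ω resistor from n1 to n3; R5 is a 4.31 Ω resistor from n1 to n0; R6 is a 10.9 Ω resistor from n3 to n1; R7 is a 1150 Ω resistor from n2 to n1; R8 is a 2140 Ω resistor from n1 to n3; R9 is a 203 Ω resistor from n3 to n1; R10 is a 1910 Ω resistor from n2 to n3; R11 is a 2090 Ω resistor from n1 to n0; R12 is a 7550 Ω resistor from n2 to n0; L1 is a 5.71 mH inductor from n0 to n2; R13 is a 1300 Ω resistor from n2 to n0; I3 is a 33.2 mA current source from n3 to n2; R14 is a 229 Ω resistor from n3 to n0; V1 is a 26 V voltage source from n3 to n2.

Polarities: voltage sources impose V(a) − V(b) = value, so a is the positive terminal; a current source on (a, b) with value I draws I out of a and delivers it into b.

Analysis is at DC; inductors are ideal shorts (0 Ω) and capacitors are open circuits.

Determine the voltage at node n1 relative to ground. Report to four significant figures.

2.820 V

Apply KCL at each of the 3 non-ground nodes and solve the resulting linear system.
Node n1: branches {C1, I1, I2, R1, R3, R4, R5, R6, R7, R8, R9, R11} → V_1 = 2.820
Node n2: branches {I1, R3, R7, R10, R12, L1, R13, I3, V1} → V_2 = 0.000
Node n3: branches {C2, I2, R2, R4, R6, R8, R9, R10, I3, R14, V1} → V_3 = 26.00
Source currents: i(L1)=2.269, i(V1)=-2.630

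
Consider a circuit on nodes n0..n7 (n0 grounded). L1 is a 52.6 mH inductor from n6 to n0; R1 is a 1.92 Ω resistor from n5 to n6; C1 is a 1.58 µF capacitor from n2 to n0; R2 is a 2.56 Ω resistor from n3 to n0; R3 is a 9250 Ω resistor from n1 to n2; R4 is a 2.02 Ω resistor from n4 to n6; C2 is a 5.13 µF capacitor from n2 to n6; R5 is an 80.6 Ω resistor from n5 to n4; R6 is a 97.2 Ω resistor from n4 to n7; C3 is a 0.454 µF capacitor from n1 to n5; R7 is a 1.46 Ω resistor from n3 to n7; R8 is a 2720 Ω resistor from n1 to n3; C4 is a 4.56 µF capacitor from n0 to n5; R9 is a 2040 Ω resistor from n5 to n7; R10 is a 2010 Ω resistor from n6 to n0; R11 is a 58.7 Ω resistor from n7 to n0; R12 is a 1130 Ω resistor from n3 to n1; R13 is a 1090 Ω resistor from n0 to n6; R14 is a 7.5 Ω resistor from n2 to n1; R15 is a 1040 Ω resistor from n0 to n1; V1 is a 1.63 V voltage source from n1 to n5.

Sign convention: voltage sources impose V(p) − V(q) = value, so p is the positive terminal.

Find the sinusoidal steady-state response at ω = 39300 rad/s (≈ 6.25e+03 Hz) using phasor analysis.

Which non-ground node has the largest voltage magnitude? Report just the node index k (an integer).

1

MNA unknowns: 7 node voltages V₁..V_7 plus 1 source current (V1)
L1: Y=0.000-0.0004838j on G[6,0]
R1: Y=0.5208+0.000j on G[5,6]
C1: Y=0.000+0.06209j on G[2,0]
R2: Y=0.3906+0.000j on G[3,0]
R3: Y=0.0001081+0.000j on G[1,2]
R4: Y=0.4950+0.000j on G[4,6]
C2: Y=0.000+0.2016j on G[2,6]
R5: Y=0.01241+0.000j on G[5,4]
R6: Y=0.01029+0.000j on G[4,7]
C3: Y=0.000+0.01784j on G[1,5]
R7: Y=0.6849+0.000j on G[3,7]
R8: Y=0.0003676+0.000j on G[1,3]
C4: Y=0.000+0.1792j on G[0,5]
R9: Y=0.0004902+0.000j on G[5,7]
R10: Y=0.0004975+0.000j on G[6,0]
R11: Y=0.01704+0.000j on G[7,0]
R12: Y=0.0008850+0.000j on G[3,1]
R13: Y=0.0009174+0.000j on G[0,6]
R14: Y=0.1333+0.000j on G[2,1]
R15: Y=0.0009615+0.000j on G[0,1]
V1: row V1−V5=1.63, i_V1 at 1,5
solve → V1=1.491+0.1582j, V2=0.3514-0.3865j, V3=0.006468+0.006361j, V4=0.09159+0.2418j, V5=-0.1391+0.1582j, V6=0.09912+0.2487j, V7=0.007442+0.009711j
aux → i_V1=-0.1553-0.1021j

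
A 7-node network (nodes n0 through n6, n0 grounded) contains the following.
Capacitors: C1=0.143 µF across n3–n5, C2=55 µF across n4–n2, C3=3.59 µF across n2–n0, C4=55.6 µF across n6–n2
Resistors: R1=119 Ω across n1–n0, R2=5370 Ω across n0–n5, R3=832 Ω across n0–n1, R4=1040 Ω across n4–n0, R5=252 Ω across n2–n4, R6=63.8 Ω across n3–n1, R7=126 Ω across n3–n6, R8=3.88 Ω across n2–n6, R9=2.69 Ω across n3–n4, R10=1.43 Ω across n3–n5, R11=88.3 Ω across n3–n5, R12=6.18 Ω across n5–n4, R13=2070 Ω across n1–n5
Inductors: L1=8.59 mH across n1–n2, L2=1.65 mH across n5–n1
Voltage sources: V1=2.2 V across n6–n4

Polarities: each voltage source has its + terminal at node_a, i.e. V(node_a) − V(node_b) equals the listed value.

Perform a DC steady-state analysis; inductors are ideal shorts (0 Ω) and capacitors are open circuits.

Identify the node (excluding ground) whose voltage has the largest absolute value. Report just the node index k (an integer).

Apply KCL at each of the 6 non-ground nodes and solve the resulting linear system.
Node n1: branches {R1, R3, R6, L1, L2, R13} → V_1 = 0.07678
Node n2: branches {C2, R5, C3, C4, R8, L1} → V_2 = 0.07678
Node n3: branches {C1, R6, R7, R9, R10, R11} → V_3 = -0.2022
Node n4: branches {R4, C2, R5, R9, R12, V1} → V_4 = -0.7818
Node n5: branches {C1, R2, R10, L2, R11, R12, R13} → V_5 = 0.07678
Node n6: branches {C4, R7, R8, V1} → V_6 = 1.418
Source currents: i(L1)=-0.3423, i(L2)=-0.3372, i(V1)=-0.3586

6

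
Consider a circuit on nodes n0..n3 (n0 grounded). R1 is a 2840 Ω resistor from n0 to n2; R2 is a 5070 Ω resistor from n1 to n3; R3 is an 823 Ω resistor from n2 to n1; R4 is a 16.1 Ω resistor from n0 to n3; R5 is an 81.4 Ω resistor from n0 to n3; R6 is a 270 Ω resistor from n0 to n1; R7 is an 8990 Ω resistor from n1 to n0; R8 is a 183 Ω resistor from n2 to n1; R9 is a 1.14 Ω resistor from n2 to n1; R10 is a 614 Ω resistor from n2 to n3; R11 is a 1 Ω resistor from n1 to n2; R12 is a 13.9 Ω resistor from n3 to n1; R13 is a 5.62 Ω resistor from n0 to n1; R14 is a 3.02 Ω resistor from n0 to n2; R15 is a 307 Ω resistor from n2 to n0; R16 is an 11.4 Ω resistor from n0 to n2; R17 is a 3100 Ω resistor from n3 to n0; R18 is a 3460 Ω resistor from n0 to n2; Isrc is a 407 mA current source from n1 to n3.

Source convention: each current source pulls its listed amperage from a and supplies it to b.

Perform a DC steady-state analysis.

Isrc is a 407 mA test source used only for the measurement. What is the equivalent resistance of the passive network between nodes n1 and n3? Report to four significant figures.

R_eq = 7.187 Ω

Element admittances at DC:
  Y(R1) = 0.0003521 S between n0,n2
  Y(R2) = 0.0001972 S between n1,n3
  Y(R3) = 0.001215 S between n2,n1
  Y(R4) = 0.06211 S between n0,n3
  Y(R5) = 0.01229 S between n0,n3
  Y(R6) = 0.003704 S between n0,n1
  Y(R7) = 0.0001112 S between n1,n0
  Y(R8) = 0.005464 S between n2,n1
  Y(R9) = 0.8772 S between n2,n1
  Y(R10) = 0.001629 S between n2,n3
  Y(R11) = 1.000 S between n1,n2
  Y(R12) = 0.07194 S between n3,n1
  Y(R13) = 0.1779 S between n0,n1
  Y(R14) = 0.3311 S between n0,n2
  Y(R15) = 0.003257 S between n2,n0
  Y(R16) = 0.08772 S between n0,n2
  Y(R17) = 0.0003226 S between n3,n0
  Y(R18) = 0.0002890 S between n0,n2
  Isrc: injects 0.407 A into n3 (from n1)
Assemble and solve the 3×3 MNA system:
  V(n1)=-0.3646  V(n2)=-0.2958  V(n3)=2.561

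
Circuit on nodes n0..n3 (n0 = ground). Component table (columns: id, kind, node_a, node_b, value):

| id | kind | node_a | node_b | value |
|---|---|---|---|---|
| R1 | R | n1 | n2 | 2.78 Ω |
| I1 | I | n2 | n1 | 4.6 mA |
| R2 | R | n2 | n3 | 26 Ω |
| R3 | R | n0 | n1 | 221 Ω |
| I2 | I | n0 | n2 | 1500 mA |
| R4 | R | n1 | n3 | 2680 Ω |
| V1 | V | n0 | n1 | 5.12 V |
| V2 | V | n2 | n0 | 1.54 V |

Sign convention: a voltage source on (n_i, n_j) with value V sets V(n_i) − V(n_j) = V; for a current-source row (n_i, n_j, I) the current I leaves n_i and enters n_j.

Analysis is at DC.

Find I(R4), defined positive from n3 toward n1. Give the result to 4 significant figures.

0.002461 A

MNA unknowns: 3 node voltages V₁..V_3 plus 2 source currents (V1, V2)
R1: Y=0.3597 on G[1,2]
I1: z[2]−=0.0046, z[1]+=0.0046
R2: Y=0.03846 on G[2,3]
R3: Y=0.004525 on G[0,1]
I2: z[0]−=1.5, z[2]+=1.5
R4: Y=0.0003731 on G[1,3]
V1: row V0−V1=5.12, i_V1 at 0,1
V2: row V2−V0=1.54, i_V2 at 2,0
solve → V1=-5.120, V2=1.540, V3=1.476
aux → i_V1=-2.426, i_V2=-0.9027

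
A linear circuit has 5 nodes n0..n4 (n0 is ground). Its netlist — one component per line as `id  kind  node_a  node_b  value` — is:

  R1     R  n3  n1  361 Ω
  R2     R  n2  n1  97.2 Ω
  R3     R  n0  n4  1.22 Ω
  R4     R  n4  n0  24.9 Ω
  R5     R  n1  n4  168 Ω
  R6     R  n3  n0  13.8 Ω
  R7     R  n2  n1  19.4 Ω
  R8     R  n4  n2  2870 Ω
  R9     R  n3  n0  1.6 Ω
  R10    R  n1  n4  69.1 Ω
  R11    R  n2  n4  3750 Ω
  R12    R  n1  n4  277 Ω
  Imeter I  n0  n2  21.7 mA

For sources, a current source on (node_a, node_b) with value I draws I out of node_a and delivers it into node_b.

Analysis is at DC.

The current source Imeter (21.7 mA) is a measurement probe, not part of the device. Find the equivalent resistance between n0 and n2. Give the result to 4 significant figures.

Element admittances at DC:
  Y(R1) = 0.002770 S between n3,n1
  Y(R2) = 0.01029 S between n2,n1
  Y(R3) = 0.8197 S between n0,n4
  Y(R4) = 0.04016 S between n4,n0
  Y(R5) = 0.005952 S between n1,n4
  Y(R6) = 0.07246 S between n3,n0
  Y(R7) = 0.05155 S between n2,n1
  Y(R8) = 0.0003484 S between n4,n2
  Y(R9) = 0.6250 S between n3,n0
  Y(R10) = 0.01447 S between n1,n4
  Y(R11) = 0.0002667 S between n2,n4
  Y(R12) = 0.003610 S between n1,n4
  Imeter: injects 0.0217 A into n2 (from n0)
Assemble and solve the 4×4 MNA system:
  V(n1)=0.8045  V(n2)=1.144  V(n3)=0.003182  V(n4)=0.02266

R_eq = 52.73 Ω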